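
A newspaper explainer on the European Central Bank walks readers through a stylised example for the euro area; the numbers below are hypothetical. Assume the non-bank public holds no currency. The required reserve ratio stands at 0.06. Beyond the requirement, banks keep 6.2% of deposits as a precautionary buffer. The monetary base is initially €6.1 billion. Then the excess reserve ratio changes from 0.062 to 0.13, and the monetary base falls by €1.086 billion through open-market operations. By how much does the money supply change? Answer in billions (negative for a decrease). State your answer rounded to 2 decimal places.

-23.61 billion

Before: m₁ = 1 / (0.06 + 0.062) ≈ 8.1967, MB₁ = 6.1, so M₁ = 8.1967 × 6.1 ≈ 49.9999 billion.
After: m₂ = 1 / (0.06 + 0.13) ≈ 5.2632, MB₂ = 6.1 − 1.086 = 5.014, so M₂ = 5.2632 × 5.014 ≈ 26.3897 billion.
ΔM = M₂ − M₁ = 26.3897 − 49.9999 = -23.6102 billion.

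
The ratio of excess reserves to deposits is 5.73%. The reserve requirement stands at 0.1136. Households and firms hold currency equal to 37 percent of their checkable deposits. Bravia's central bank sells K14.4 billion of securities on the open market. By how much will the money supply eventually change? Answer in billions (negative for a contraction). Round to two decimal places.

The money multiplier is m = (1 + c) / (rr + e + c) = (1 + 0.37) / (0.1136 + 0.0573 + 0.37) ≈ 2.53282.
The sale removes 14.4 billion of base, so ΔM = m × ΔMB = 2.53282 × (−14.4) ≈ -36.4726 billion.

-36.47 billion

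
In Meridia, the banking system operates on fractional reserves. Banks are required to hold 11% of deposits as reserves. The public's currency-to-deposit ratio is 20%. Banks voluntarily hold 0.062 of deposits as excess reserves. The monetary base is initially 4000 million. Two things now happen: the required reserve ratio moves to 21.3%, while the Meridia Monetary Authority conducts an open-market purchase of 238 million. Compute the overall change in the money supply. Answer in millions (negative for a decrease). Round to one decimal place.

Before: m₁ = (1 + 0.2) / (0.11 + 0.062 + 0.2) ≈ 3.225806, MB₁ = 4000, so M₁ = 3.225806 × 4000 = 12903.224 million.
After: m₂ = (1 + 0.2) / (0.213 + 0.062 + 0.2) ≈ 2.526316, MB₂ = 4000 + 238 = 4238, so M₂ = 2.526316 × 4238 ≈ 10706.5272 million.
ΔM = M₂ − M₁ = 10706.5272 − 12903.224 = -2196.6968 million.

-2196.7 million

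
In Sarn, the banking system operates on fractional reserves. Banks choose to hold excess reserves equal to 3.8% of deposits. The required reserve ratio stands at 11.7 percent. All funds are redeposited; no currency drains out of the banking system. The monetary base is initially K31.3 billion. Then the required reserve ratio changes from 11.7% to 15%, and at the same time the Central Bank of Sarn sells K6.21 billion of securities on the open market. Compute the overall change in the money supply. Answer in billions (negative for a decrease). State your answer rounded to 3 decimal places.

-68.478 billion

Before: m₁ = 1 / (0.117 + 0.038) ≈ 6.451613, MB₁ = 31.3, so M₁ = 6.451613 × 31.3 ≈ 201.9355 billion.
After: m₂ = 1 / (0.15 + 0.038) ≈ 5.319149, MB₂ = 31.3 − 6.21 = 25.09, so M₂ = 5.319149 × 25.09 ≈ 133.4574 billion.
ΔM = M₂ − M₁ = 133.4574 − 201.9355 = -68.4781 billion.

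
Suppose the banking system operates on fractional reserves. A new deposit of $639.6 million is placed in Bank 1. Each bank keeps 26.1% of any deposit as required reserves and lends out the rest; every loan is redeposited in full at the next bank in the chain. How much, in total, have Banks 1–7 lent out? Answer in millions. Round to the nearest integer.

$1593 million

Bank i lends (1 − rr)^i of the original deposit: Bank 1 lends 639.6·0.7390 = 472.6644, Bank 2 lends 639.6·0.7390² ≈ 349.2990, and so on.
Summing a geometric series: total = 639.6·[0.7390·(1 − 0.7390^7) / (1 − 0.7390)] ≈ 1592.9913 million.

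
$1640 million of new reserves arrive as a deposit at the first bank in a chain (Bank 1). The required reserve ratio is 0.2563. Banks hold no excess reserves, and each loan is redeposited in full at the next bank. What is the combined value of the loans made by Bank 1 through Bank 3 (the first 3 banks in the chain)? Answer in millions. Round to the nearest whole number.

$2801 million

Bank i lends (1 − rr)^i of the original deposit: Bank 1 lends 1640·0.7437 = 1219.6680, Bank 2 lends 1640·0.7437² ≈ 907.0671, and so on.
Summing a geometric series: total = 1640·[0.7437·(1 − 0.7437^3) / (1 − 0.7437)] ≈ 2801.3209 million.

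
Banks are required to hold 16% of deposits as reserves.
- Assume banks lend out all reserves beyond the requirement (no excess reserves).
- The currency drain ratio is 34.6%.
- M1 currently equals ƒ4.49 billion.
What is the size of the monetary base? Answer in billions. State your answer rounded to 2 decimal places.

ƒ1.69 billion

The money multiplier is m = (1 + c) / (rr + c) = (1 + 0.346) / (0.16 + 0.346) ≈ 2.6601.
MB = M / m = 4.49 / 2.6601 ≈ 1.6879 billion.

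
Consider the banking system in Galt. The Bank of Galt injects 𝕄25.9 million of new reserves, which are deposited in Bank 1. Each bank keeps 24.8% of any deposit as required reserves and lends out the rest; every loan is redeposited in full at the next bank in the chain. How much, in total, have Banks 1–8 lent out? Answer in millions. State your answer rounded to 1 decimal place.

𝕄70.5 million

Bank i lends (1 − rr)^i of the original deposit: Bank 1 lends 25.9·0.7520 = 19.4768, Bank 2 lends 25.9·0.7520² ≈ 14.6466, and so on.
Summing a geometric series: total = 25.9·[0.7520·(1 − 0.7520^8) / (1 − 0.7520)] ≈ 70.5038 million.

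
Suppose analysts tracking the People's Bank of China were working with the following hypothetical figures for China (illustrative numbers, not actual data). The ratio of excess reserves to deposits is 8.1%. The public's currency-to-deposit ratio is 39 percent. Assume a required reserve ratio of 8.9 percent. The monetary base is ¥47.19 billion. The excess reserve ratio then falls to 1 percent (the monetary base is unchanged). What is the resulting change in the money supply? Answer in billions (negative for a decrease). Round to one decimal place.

Initially m₁ = (1 + 0.39) / (0.089 + 0.081 + 0.39) ≈ 2.4821, so M₁ = 2.4821 × 47.19 ≈ 117.1303 billion.
After the change m₂ = (1 + 0.39) / (0.089 + 0.01 + 0.39) ≈ 2.8425, so M₂ = 2.8425 × 47.19 ≈ 134.1376 billion.
ΔM = M₂ − M₁ = 134.1376 − 117.1303 = 17.0073 billion.

¥17.0 billion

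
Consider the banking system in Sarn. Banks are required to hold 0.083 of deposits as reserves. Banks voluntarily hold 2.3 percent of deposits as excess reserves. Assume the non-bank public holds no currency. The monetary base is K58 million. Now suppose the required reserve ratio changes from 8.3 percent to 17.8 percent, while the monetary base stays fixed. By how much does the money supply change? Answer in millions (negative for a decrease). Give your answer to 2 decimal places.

Initially m₁ = 1 / (0.083 + 0.023) ≈ 9.43396, so M₁ = 9.43396 × 58 ≈ 547.1697 million.
After the change m₂ = 1 / (0.178 + 0.023) ≈ 4.97512, so M₂ = 4.97512 × 58 ≈ 288.557 million.
ΔM = M₂ − M₁ = 288.557 − 547.1697 = -258.6127 million.

-258.61 million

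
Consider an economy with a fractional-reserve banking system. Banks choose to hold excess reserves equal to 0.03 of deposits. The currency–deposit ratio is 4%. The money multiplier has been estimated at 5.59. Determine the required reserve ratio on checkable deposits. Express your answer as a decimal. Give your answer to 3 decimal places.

Using m = 5.59. Since m = (1 + c)/(c + rr + e), the denominator satisfies c + rr + e = (1 + c)/m = (1 + 0.04) / 5.59 ≈ 0.186047.
With c = 0.04 and e = 0.03, the required reserve ratio on checkable deposits is 0.186047 − 0.04 − 0.03 = 0.116047.

0.116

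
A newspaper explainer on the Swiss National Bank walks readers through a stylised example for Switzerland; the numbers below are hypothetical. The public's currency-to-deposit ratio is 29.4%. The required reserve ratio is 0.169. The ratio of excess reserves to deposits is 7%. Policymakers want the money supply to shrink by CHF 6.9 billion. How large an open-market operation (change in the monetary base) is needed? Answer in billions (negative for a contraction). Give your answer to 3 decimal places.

The money multiplier is m = (1 + c) / (rr + e + c) = (1 + 0.294) / (0.169 + 0.07 + 0.294) ≈ 2.42777.
ΔMB = ΔM / m = (−6.9) / 2.42777 ≈ -2.8421 billion.

-2.842 billion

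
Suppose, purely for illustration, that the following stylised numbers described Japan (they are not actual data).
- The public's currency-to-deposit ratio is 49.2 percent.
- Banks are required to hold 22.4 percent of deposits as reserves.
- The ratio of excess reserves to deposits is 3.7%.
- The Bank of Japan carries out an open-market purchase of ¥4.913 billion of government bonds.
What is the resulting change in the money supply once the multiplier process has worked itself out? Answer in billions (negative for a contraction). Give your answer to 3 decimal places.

¥9.735 billion

The money multiplier is m = (1 + c) / (rr + e + c) = (1 + 0.492) / (0.224 + 0.037 + 0.492) ≈ 1.98141.
The purchase adds 4.913 billion of base, so ΔM = m × ΔMB = 1.98141 × (+4.913) ≈ 9.7347 billion.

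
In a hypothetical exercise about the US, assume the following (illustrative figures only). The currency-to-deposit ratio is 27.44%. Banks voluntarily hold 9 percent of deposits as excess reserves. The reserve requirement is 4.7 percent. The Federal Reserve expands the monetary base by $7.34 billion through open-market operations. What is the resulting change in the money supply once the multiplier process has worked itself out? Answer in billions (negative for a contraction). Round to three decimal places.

The money multiplier is m = (1 + c) / (rr + e + c) = (1 + 0.2744) / (0.047 + 0.09 + 0.2744) ≈ 3.09772.
The purchase adds 7.34 billion of base, so ΔM = m × ΔMB = 3.09772 × (+7.34) ≈ 22.7373 billion.

$22.737 billion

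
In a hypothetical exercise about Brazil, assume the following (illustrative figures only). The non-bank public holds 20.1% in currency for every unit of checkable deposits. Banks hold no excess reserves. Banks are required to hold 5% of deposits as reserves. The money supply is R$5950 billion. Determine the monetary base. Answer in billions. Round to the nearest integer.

The money multiplier is m = (1 + c) / (rr + c) = (1 + 0.201) / (0.05 + 0.201) ≈ 4.78486.
MB = M / m = 5950 / 4.78486 ≈ 1243.5056 billion.

R$1244 billion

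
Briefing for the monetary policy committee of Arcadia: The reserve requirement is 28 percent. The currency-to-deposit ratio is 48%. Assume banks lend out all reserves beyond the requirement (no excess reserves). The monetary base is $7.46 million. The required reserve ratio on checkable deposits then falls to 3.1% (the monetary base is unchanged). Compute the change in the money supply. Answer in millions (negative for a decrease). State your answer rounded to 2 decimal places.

Initially m₁ = (1 + 0.48) / (0.28 + 0.48) ≈ 1.9474, so M₁ = 1.9474 × 7.46 ≈ 14.5276 million.
After the change m₂ = (1 + 0.48) / (0.031 + 0.48) ≈ 2.8963, so M₂ = 2.8963 × 7.46 ≈ 21.6064 million.
ΔM = M₂ − M₁ = 21.6064 − 14.5276 = 7.0788 million.

$7.08 million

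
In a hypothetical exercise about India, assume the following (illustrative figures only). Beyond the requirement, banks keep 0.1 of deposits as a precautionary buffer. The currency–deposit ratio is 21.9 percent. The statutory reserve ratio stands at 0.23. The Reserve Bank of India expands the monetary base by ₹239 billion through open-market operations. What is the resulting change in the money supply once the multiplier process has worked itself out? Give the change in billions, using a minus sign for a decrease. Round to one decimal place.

The money multiplier is m = (1 + c) / (rr + e + c) = (1 + 0.219) / (0.23 + 0.1 + 0.219) ≈ 2.22040.
The purchase adds 239 billion of base, so ΔM = m × ΔMB = 2.22040 × (+239) = 530.6756 billion.

₹530.7 billion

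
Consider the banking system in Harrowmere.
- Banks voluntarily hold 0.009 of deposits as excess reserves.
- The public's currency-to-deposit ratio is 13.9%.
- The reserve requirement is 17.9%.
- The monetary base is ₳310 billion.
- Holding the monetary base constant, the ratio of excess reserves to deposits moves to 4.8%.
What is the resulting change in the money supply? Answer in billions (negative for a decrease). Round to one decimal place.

Initially m₁ = (1 + 0.139) / (0.179 + 0.009 + 0.139) ≈ 3.48318, so M₁ = 3.48318 × 310 = 1079.7858 billion.
After the change m₂ = (1 + 0.139) / (0.179 + 0.048 + 0.139) ≈ 3.11202, so M₂ = 3.11202 × 310 = 964.7262 billion.
ΔM = M₂ − M₁ = 964.7262 − 1079.7858 = -115.0596 billion.

-115.1 billion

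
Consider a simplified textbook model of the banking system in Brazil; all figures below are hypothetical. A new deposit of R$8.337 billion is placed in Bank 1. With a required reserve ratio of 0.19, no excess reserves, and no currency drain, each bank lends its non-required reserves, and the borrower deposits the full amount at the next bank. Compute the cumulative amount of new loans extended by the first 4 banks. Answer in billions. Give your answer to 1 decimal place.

Bank i lends (1 − rr)^i of the original deposit: Bank 1 lends 8.337·0.8100 ≈ 6.7530, Bank 2 lends 8.337·0.8100² ≈ 5.4699, and so on.
Summing a geometric series: total = 8.337·[0.8100·(1 − 0.8100^4) / (1 − 0.8100)] ≈ 20.2423 billion.

R$20.2 billion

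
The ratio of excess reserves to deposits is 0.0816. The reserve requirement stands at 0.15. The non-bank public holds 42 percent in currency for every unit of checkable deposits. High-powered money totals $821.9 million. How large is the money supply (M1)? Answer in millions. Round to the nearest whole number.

The money multiplier is m = (1 + c) / (rr + e + c) = (1 + 0.42) / (0.15 + 0.0816 + 0.42) ≈ 2.1793.
So M = m × MB = 2.1793 × 821.9 ≈ 1791.1667 million.

$1791 million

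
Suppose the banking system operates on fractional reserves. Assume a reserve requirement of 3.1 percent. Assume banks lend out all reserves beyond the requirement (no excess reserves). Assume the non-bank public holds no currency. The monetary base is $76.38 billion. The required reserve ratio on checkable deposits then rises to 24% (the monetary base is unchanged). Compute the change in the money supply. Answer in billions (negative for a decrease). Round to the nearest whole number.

Initially m₁ = 1 / (0.031) ≈ 32.2581, so M₁ = 32.2581 × 76.38 ≈ 2463.8737 billion.
After the change m₂ = 1 / (0.24) ≈ 4.1667, so M₂ = 4.1667 × 76.38 ≈ 318.2525 billion.
ΔM = M₂ − M₁ = 318.2525 − 2463.8737 = -2145.6212 billion.

-2146 billion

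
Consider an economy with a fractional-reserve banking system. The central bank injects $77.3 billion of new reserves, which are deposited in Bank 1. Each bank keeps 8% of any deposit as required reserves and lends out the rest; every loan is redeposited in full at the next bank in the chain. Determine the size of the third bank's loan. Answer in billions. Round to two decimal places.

$60.19 billion

Each bank lends a fraction (1 − rr) = 0.9200 of the deposit it receives, so Bank 3 receives 77.3·0.9200^2 and lends 77.3·0.9200^3 ≈ 60.1926 billion.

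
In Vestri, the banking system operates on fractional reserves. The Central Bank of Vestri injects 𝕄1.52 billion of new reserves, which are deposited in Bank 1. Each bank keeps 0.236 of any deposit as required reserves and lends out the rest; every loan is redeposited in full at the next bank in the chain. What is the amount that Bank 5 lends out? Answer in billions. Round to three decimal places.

𝕄0.396 billion

Each bank lends a fraction (1 − rr) = 0.7640 of the deposit it receives, so Bank 5 receives 1.52·0.7640^4 and lends 1.52·0.7640^5 ≈ 0.3956 billion.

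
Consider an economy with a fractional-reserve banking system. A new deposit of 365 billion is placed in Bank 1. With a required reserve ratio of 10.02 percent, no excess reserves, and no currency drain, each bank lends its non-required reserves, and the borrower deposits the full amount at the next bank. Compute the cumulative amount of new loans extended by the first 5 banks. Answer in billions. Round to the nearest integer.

1344 billion

Bank i lends (1 − rr)^i of the original deposit: Bank 1 lends 365·0.8998 = 328.4270, Bank 2 lends 365·0.8998² ≈ 295.5186, and so on.
Summing a geometric series: total = 365·[0.8998·(1 − 0.8998^5) / (1 − 0.8998)] ≈ 1344.4064 billion.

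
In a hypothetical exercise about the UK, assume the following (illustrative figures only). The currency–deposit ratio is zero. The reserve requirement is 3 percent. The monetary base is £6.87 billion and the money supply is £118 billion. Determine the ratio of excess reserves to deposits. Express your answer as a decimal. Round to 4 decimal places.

Using m = M/MB = 118/6.87 ≈ 17.176128. Since m = (1 + c)/(c + rr + e), the denominator satisfies c + rr + e = (1 + c)/m = (1 + 0) / 17.176128 ≈ 0.058220.
With c = 0 and rr = 0.03, the ratio of excess reserves to deposits is 0.058220 − 0 − 0.03 = 0.02822.

0.0282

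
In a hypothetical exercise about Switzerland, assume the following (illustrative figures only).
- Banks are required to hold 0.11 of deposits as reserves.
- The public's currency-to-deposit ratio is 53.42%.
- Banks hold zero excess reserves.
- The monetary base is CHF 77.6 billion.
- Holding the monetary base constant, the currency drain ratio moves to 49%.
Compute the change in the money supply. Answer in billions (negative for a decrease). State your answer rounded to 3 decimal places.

CHF 7.898 billion

Initially m₁ = (1 + 0.5342) / (0.11 + 0.5342) ≈ 2.381559, so M₁ = 2.381559 × 77.6 ≈ 184.809 billion.
After the change m₂ = (1 + 0.49) / (0.11 + 0.49) ≈ 2.483333, so M₂ = 2.483333 × 77.6 ≈ 192.7066 billion.
ΔM = M₂ − M₁ = 192.7066 − 184.809 = 7.8976 billion.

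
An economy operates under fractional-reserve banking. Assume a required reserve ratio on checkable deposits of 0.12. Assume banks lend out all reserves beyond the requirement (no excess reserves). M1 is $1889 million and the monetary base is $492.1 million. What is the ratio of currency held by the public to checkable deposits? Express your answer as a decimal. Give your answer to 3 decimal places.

0.190

Using m = M/MB = 1889/492.1 ≈ 3.838651. From m = (1 + c)/(c + rr + e), rearranging gives 1 + c = m·(c + rr + e), so c·(1 − m) = m·(rr + e) − 1.
Hence c = [m·(rr + e) − 1]/(1 − m) = [3.838651 × (0.12 + 0) − 1] / (1 − 3.838651) ≈ 0.190006.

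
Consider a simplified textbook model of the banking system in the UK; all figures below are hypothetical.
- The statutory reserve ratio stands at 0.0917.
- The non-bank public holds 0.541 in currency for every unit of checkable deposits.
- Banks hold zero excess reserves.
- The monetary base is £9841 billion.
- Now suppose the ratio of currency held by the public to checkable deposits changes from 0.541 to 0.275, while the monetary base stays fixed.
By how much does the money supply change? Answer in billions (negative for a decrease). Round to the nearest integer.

£10248 billion

Initially m₁ = (1 + 0.541) / (0.0917 + 0.541) ≈ 2.43559, so M₁ = 2.43559 × 9841 ≈ 23968.6412 billion.
After the change m₂ = (1 + 0.275) / (0.0917 + 0.275) ≈ 3.47696, so M₂ = 3.47696 × 9841 ≈ 34216.7634 billion.
ΔM = M₂ − M₁ = 34216.7634 − 23968.6412 = 10248.1222 billion.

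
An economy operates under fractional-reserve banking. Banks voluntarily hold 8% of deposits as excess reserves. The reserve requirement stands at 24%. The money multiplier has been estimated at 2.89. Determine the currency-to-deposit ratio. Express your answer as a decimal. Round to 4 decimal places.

0.0398

Using m = 2.89. From m = (1 + c)/(c + rr + e), rearranging gives 1 + c = m·(c + rr + e), so c·(1 − m) = m·(rr + e) − 1.
Hence c = [m·(rr + e) − 1]/(1 − m) = [2.89 × (0.24 + 0.08) − 1] / (1 − 2.89) ≈ 0.039788.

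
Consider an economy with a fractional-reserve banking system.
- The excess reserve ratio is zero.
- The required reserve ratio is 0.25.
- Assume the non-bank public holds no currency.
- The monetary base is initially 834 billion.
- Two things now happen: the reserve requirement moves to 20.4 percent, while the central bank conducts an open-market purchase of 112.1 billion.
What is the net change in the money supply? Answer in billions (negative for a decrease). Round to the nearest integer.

1302 billion

Before: m₁ = 1 / (0.25) = 4, MB₁ = 834, so M₁ = 4 × 834 = 3336 billion.
After: m₂ = 1 / (0.204) ≈ 4.9020, MB₂ = 834 + 112.1 = 946.1, so M₂ = 4.9020 × 946.1 = 4637.7822 billion.
ΔM = M₂ − M₁ = 4637.7822 − 3336 = 1301.7822 billion.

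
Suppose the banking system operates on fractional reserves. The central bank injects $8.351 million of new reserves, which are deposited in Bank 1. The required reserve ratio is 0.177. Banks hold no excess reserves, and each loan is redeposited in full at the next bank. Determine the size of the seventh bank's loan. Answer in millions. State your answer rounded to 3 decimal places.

$2.136 million

Each bank lends a fraction (1 − rr) = 0.8230 of the deposit it receives, so Bank 7 receives 8.351·0.8230^6 and lends 8.351·0.8230^7 ≈ 2.1357 million.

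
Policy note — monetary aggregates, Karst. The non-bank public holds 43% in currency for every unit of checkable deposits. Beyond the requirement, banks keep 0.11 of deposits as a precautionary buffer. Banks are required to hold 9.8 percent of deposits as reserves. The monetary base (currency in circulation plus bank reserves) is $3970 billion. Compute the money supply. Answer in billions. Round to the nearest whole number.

The money multiplier is m = (1 + c) / (rr + e + c) = (1 + 0.43) / (0.098 + 0.11 + 0.43) ≈ 2.24138.
So M = m × MB = 2.24138 × 3970 = 8898.2786 billion.

$8898 billion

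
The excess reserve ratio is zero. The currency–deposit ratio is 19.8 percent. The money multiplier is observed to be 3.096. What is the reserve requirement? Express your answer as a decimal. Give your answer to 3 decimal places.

0.189

Using m = 3.096. Since m = (1 + c)/(c + rr + e), the denominator satisfies c + rr + e = (1 + c)/m = (1 + 0.198) / 3.096 ≈ 0.386951.
With c = 0.198 and e = 0, the reserve requirement is 0.386951 − 0.198 − 0 = 0.188951.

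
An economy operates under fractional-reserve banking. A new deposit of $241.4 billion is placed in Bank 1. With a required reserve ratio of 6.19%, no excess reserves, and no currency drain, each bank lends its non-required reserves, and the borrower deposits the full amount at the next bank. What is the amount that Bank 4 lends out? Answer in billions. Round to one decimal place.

Each bank lends a fraction (1 − rr) = 0.9381 of the deposit it receives, so Bank 4 receives 241.4·0.9381^3 and lends 241.4·0.9381^4 ≈ 186.9536 billion.

$187.0 billion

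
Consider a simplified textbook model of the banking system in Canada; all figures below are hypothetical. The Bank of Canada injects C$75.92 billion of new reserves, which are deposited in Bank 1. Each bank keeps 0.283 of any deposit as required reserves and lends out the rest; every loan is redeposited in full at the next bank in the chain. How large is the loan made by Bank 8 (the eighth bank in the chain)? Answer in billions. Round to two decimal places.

Each bank lends a fraction (1 − rr) = 0.7170 of the deposit it receives, so Bank 8 receives 75.92·0.7170^7 and lends 75.92·0.7170^8 ≈ 5.3029 billion.

C$5.30 billion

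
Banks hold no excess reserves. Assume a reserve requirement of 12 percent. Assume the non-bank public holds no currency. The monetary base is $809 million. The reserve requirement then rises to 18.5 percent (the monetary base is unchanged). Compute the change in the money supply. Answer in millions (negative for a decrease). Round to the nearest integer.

Initially m₁ = 1 / (0.12) ≈ 8.3333, so M₁ = 8.3333 × 809 = 6741.6397 million.
After the change m₂ = 1 / (0.185) ≈ 5.4054, so M₂ = 5.4054 × 809 = 4372.9686 million.
ΔM = M₂ − M₁ = 4372.9686 − 6741.6397 = -2368.6711 million.

-2369 million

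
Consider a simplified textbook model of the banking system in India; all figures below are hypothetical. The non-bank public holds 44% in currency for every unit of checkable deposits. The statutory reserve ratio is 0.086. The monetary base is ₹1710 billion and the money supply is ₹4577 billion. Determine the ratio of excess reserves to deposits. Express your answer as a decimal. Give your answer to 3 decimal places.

0.012

Using m = M/MB = 4577/1710 ≈ 2.676608. Since m = (1 + c)/(c + rr + e), the denominator satisfies c + rr + e = (1 + c)/m = (1 + 0.44) / 2.676608 ≈ 0.537994.
With c = 0.44 and rr = 0.086, the ratio of excess reserves to deposits is 0.537994 − 0.44 − 0.086 = 0.011994.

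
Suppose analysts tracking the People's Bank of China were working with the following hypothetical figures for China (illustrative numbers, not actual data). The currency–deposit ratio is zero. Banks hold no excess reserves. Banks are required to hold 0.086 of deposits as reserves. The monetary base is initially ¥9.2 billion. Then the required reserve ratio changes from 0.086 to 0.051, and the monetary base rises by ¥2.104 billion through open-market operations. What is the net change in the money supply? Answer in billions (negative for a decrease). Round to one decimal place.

¥114.7 billion

Before: m₁ = 1 / (0.086) ≈ 11.6279, MB₁ = 9.2, so M₁ = 11.6279 × 9.2 ≈ 106.9767 billion.
After: m₂ = 1 / (0.051) ≈ 19.6078, MB₂ = 9.2 + 2.104 = 11.304, so M₂ = 19.6078 × 11.304 ≈ 221.6466 billion.
ΔM = M₂ − M₁ = 221.6466 − 106.9767 = 114.6699 billion.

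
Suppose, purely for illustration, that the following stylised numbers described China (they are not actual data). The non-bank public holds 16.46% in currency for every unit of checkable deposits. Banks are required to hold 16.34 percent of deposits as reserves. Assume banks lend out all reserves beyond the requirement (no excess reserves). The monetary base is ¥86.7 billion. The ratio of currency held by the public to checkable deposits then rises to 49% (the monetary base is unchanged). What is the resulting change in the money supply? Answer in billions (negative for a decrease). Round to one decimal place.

Initially m₁ = (1 + 0.1646) / (0.1634 + 0.1646) ≈ 3.5506, so M₁ = 3.5506 × 86.7 ≈ 307.837 billion.
After the change m₂ = (1 + 0.49) / (0.1634 + 0.49) ≈ 2.2804, so M₂ = 2.2804 × 86.7 ≈ 197.7107 billion.
ΔM = M₂ − M₁ = 197.7107 − 307.837 = -110.1263 billion.

-110.1 billion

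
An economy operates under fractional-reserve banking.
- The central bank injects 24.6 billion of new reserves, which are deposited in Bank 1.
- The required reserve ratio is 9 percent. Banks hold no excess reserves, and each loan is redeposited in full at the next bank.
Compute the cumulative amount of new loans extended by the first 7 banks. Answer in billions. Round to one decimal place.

120.2 billion

Bank i lends (1 − rr)^i of the original deposit: Bank 1 lends 24.6·0.9100 = 22.3860, Bank 2 lends 24.6·0.9100² ≈ 20.3713, and so on.
Summing a geometric series: total = 24.6·[0.9100·(1 − 0.9100^7) / (1 − 0.9100)] ≈ 120.1976 billion.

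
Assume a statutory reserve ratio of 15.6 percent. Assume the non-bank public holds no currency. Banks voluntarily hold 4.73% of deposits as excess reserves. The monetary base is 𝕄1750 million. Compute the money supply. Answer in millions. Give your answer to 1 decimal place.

𝕄8608.0 million

The money multiplier is m = 1 / (rr + e) = 1 / (0.156 + 0.0473) ≈ 4.918839.
So M = m × MB = 4.918839 × 1750 ≈ 8607.9682 million.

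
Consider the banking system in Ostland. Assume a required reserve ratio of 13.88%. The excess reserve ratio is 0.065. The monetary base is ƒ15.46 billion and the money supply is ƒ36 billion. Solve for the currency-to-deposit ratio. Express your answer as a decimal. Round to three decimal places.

0.395

Using m = M/MB = 36/15.46 ≈ 2.328590. From m = (1 + c)/(c + rr + e), rearranging gives 1 + c = m·(c + rr + e), so c·(1 − m) = m·(rr + e) − 1.
Hence c = [m·(rr + e) − 1]/(1 − m) = [2.328590 × (0.1388 + 0.065) − 1] / (1 − 2.328590) ≈ 0.395482.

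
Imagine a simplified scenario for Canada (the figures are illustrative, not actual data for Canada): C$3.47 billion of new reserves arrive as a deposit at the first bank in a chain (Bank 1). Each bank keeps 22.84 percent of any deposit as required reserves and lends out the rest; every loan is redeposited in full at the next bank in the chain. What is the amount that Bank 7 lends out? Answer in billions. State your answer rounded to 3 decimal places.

Each bank lends a fraction (1 − rr) = 0.7716 of the deposit it receives, so Bank 7 receives 3.47·0.7716^6 and lends 3.47·0.7716^7 ≈ 0.5650 billion.

C$0.565 billion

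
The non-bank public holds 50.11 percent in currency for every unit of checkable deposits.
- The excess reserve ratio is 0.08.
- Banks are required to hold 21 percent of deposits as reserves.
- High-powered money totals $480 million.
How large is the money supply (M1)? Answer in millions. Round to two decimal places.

The money multiplier is m = (1 + c) / (rr + e + c) = (1 + 0.5011) / (0.21 + 0.08 + 0.5011) ≈ 1.897485.
So M = m × MB = 1.897485 × 480 = 910.7928 million.

$910.79 million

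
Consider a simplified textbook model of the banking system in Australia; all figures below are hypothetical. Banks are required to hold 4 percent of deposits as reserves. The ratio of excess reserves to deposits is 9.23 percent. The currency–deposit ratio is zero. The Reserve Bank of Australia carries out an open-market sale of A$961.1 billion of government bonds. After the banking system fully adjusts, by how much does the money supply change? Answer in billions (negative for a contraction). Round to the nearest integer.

-7265 billion

The money multiplier is m = 1 / (rr + e) = 1 / (0.04 + 0.0923) ≈ 7.5586.
The sale removes 961.1 billion of base, so ΔM = m × ΔMB = 7.5586 × (−961.1) ≈ -7264.5705 billion.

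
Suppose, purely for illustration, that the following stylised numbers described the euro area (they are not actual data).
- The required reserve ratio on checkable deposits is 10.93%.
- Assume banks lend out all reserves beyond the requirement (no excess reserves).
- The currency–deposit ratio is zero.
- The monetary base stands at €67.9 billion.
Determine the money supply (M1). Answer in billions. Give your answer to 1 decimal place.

€621.2 billion

With no currency drain or excess reserves, the money multiplier is m = 1/rr = 1/0.1093 ≈ 9.1491.
Money supply M = m × MB = 9.1491 × 67.9 ≈ 621.2239 billion.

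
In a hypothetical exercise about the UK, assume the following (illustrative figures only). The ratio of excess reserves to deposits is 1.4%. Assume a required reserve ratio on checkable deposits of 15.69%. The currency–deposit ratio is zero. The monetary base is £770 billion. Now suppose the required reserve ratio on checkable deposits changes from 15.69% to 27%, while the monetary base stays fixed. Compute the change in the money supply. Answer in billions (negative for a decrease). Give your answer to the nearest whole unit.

-1794 billion

Initially m₁ = 1 / (0.1569 + 0.014) ≈ 5.8514, so M₁ = 5.8514 × 770 = 4505.578 billion.
After the change m₂ = 1 / (0.27 + 0.014) ≈ 3.5211, so M₂ = 3.5211 × 770 = 2711.247 billion.
ΔM = M₂ − M₁ = 2711.247 − 4505.578 = -1794.331 billion.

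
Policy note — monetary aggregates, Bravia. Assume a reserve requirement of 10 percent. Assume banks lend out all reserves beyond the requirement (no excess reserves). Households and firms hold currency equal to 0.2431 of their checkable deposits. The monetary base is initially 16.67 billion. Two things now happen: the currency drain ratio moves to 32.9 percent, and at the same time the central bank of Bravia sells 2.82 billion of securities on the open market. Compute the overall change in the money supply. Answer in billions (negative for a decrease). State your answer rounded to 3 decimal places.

Before: m₁ = (1 + 0.2431) / (0.1 + 0.2431) ≈ 3.623142, MB₁ = 16.67, so M₁ = 3.623142 × 16.67 ≈ 60.3978 billion.
After: m₂ = (1 + 0.329) / (0.1 + 0.329) ≈ 3.097902, MB₂ = 16.67 − 2.82 = 13.85, so M₂ = 3.097902 × 13.85 ≈ 42.9059 billion.
ΔM = M₂ − M₁ = 42.9059 − 60.3978 = -17.4919 billion.

-17.492 billion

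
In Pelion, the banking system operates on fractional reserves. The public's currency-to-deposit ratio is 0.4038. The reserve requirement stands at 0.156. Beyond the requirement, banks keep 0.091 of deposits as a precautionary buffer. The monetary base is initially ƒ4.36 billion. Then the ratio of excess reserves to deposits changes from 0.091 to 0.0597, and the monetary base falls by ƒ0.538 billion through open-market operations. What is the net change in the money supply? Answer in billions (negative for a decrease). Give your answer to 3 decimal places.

-0.744 billion

Before: m₁ = (1 + 0.4038) / (0.156 + 0.091 + 0.4038) ≈ 2.15704, MB₁ = 4.36, so M₁ = 2.15704 × 4.36 ≈ 9.4047 billion.
After: m₂ = (1 + 0.4038) / (0.156 + 0.0597 + 0.4038) ≈ 2.26602, MB₂ = 4.36 − 0.538 = 3.822, so M₂ = 2.26602 × 3.822 ≈ 8.6607 billion.
ΔM = M₂ − M₁ = 8.6607 − 9.4047 = -0.744 billion.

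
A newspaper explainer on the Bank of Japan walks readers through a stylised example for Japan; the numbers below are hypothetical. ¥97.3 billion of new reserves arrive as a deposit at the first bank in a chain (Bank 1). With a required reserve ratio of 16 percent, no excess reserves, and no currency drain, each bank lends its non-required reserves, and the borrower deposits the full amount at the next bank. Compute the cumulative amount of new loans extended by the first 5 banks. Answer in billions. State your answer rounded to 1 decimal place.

¥297.2 billion

Bank i lends (1 − rr)^i of the original deposit: Bank 1 lends 97.3·0.8400 = 81.7320, Bank 2 lends 97.3·0.8400² ≈ 68.6549, and so on.
Summing a geometric series: total = 97.3·[0.8400·(1 − 0.8400^5) / (1 − 0.8400)] ≈ 297.1919 billion.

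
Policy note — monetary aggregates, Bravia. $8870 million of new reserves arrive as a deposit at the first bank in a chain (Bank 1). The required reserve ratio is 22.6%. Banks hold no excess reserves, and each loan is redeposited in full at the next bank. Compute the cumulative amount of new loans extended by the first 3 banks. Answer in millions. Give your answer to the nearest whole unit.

Bank i lends (1 − rr)^i of the original deposit: Bank 1 lends 8870·0.7740 = 6865.3800, Bank 2 lends 8870·0.7740² ≈ 5313.8041, and so on.
Summing a geometric series: total = 8870·[0.7740·(1 − 0.7740^3) / (1 − 0.7740)] ≈ 16292.0685 million.

$16292 million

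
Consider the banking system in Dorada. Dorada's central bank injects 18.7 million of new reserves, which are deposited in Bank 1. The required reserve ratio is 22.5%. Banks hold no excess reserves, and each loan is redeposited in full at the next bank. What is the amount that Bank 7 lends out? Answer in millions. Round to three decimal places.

3.140 million

Each bank lends a fraction (1 − rr) = 0.7750 of the deposit it receives, so Bank 7 receives 18.7·0.7750^6 and lends 18.7·0.7750^7 ≈ 3.1402 million.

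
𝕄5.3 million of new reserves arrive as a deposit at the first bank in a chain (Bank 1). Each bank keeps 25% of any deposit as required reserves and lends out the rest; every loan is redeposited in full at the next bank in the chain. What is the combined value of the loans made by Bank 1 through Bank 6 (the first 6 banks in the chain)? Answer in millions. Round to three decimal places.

Bank i lends (1 − rr)^i of the original deposit: Bank 1 lends 5.3·0.7500 = 3.9750, Bank 2 lends 5.3·0.7500² ≈ 2.9812, and so on.
Summing a geometric series: total = 5.3·[0.7500·(1 − 0.7500^6) / (1 − 0.7500)] ≈ 13.0701 million.

𝕄13.070 million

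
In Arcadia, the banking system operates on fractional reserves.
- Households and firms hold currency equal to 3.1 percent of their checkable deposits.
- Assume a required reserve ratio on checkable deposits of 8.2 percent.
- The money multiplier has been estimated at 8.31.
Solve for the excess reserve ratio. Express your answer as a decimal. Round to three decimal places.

0.011

Using m = 8.31. Since m = (1 + c)/(c + rr + e), the denominator satisfies c + rr + e = (1 + c)/m = (1 + 0.031) / 8.31 ≈ 0.124067.
With c = 0.031 and rr = 0.082, the excess reserve ratio is 0.124067 − 0.031 − 0.082 = 0.011067.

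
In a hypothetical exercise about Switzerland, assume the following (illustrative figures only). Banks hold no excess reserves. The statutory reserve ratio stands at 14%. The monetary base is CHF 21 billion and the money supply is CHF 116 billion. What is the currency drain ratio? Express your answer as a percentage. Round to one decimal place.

5.0%

Using m = M/MB = 116/21 ≈ 5.523810. From m = (1 + c)/(c + rr + e), rearranging gives 1 + c = m·(c + rr + e), so c·(1 − m) = m·(rr + e) − 1.
Hence c = [m·(rr + e) − 1]/(1 − m) = [5.523810 × (0.14 + 0) − 1] / (1 − 5.523810) ≈ 0.050105.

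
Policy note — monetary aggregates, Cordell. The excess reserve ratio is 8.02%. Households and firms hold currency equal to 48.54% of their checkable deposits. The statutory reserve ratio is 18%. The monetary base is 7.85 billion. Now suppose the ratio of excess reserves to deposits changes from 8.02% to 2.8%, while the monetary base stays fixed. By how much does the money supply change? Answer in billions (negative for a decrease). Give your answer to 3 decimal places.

1.177 billion

Initially m₁ = (1 + 0.4854) / (0.18 + 0.0802 + 0.4854) ≈ 1.99222, so M₁ = 1.99222 × 7.85 ≈ 15.6389 billion.
After the change m₂ = (1 + 0.4854) / (0.18 + 0.028 + 0.4854) ≈ 2.14220, so M₂ = 2.14220 × 7.85 ≈ 16.8163 billion.
ΔM = M₂ − M₁ = 16.8163 − 15.6389 = 1.1774 billion.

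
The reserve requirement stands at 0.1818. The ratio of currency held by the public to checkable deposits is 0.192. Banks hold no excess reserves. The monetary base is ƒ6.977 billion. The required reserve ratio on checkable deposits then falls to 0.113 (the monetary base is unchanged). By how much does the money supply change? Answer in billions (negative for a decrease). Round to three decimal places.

Initially m₁ = (1 + 0.192) / (0.1818 + 0.192) ≈ 3.18887, so M₁ = 3.18887 × 6.977 ≈ 22.2487 billion.
After the change m₂ = (1 + 0.192) / (0.113 + 0.192) ≈ 3.90820, so M₂ = 3.90820 × 6.977 ≈ 27.2675 billion.
ΔM = M₂ − M₁ = 27.2675 − 22.2487 = 5.0188 billion.

ƒ5.019 billion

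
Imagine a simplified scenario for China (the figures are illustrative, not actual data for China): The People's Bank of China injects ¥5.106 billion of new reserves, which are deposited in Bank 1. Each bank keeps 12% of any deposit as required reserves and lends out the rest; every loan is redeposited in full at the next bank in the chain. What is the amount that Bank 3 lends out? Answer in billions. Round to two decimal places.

¥3.48 billion

Each bank lends a fraction (1 − rr) = 0.8800 of the deposit it receives, so Bank 3 receives 5.106·0.8800^2 and lends 5.106·0.8800^3 ≈ 3.4796 billion.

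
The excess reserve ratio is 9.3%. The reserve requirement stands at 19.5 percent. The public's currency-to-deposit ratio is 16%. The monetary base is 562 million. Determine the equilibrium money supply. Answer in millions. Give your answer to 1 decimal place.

The money multiplier is m = (1 + c) / (rr + e + c) = (1 + 0.16) / (0.195 + 0.093 + 0.16) ≈ 2.58929.
So M = m × MB = 2.58929 × 562 ≈ 1455.181 million.

1455.2 million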